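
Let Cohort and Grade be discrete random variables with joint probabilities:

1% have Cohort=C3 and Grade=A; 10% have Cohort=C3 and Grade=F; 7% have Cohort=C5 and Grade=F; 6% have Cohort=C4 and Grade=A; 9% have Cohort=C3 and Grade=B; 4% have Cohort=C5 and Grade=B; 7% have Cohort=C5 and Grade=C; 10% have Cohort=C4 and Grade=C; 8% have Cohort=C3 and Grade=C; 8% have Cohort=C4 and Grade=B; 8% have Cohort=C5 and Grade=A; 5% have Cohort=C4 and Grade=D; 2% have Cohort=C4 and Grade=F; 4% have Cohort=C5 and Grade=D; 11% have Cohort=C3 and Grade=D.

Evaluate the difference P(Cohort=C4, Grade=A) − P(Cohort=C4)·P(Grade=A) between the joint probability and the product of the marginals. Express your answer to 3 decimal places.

P(Cohort=C4) = 0.06 + 0.08 + 0.10 + 0.05 + 0.02 = 0.31.
P(Grade=A) = 0.01 + 0.06 + 0.08 = 0.15.
P(Cohort=C4, Grade=A) − P(Cohort=C4)P(Grade=A) = 0.06 − 0.31×0.15 = 0.014.

0.014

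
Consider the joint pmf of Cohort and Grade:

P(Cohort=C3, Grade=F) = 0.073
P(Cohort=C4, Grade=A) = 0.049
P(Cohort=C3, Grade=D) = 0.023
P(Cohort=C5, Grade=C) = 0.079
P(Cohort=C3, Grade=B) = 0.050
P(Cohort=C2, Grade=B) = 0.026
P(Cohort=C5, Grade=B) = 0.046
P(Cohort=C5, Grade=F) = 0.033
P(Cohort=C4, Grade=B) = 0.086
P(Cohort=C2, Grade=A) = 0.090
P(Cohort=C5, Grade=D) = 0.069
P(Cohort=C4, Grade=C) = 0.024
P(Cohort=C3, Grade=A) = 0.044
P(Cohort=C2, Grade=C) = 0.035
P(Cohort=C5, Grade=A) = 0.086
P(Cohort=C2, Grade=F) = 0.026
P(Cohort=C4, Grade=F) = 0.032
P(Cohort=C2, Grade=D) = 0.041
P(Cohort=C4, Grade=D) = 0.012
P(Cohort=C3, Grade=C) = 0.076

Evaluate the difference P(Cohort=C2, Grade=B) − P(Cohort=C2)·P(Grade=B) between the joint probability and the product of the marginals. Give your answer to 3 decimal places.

-0.019

P(Cohort=C2) = 0.090 + 0.026 + 0.035 + 0.041 + 0.026 = 0.218.
P(Grade=B) = 0.026 + 0.050 + 0.086 + 0.046 = 0.208.
P(Cohort=C2, Grade=B) − P(Cohort=C2)P(Grade=B) = 0.026 − 0.218×0.208 = -0.019.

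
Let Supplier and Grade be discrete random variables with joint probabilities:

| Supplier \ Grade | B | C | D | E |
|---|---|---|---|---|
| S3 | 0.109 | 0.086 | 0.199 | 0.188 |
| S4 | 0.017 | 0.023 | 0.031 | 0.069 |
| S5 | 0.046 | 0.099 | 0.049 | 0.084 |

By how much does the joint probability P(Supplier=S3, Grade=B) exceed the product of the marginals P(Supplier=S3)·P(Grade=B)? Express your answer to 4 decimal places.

P(Supplier=S3) = 0.109 + 0.086 + 0.199 + 0.188 = 0.582.
P(Grade=B) = 0.109 + 0.017 + 0.046 = 0.172.
P(Supplier=S3, Grade=B) − P(Supplier=S3)P(Grade=B) = 0.109 − 0.582×0.172 = 0.0089.

0.0089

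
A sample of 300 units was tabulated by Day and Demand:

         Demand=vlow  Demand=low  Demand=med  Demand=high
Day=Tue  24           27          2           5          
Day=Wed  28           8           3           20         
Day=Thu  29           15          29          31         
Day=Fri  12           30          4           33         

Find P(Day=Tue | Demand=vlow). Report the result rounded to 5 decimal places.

0.25806

Total with Demand=vlow: 24 + 28 + 29 + 12 = 93.
P(Day=Tue | Demand=vlow) = 24/93 = 0.25806.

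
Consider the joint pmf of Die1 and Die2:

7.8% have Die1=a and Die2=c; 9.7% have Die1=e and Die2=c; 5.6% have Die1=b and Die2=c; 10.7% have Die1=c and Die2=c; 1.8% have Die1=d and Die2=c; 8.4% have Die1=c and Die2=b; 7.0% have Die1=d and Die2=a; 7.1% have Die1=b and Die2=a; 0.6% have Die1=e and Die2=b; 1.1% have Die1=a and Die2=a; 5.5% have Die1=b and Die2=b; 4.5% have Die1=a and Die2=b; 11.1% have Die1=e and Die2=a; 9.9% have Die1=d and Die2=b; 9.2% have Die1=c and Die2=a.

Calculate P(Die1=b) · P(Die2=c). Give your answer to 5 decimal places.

P(Die1=b) = 0.071 + 0.055 + 0.056 = 0.182.
P(Die2=c) = 0.078 + 0.056 + 0.107 + 0.018 + 0.097 = 0.356.
Product: 0.182 × 0.356 = 0.06479.

0.06479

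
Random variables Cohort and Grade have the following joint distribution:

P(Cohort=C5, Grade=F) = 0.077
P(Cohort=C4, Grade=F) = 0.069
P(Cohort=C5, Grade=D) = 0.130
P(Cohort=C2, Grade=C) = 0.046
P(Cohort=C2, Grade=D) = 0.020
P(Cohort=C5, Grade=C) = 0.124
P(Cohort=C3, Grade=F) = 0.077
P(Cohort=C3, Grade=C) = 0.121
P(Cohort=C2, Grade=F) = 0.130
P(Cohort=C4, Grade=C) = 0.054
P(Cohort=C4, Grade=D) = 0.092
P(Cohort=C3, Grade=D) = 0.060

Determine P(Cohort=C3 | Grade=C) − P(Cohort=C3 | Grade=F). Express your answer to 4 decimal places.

0.1326

P(Grade=C) = 0.046 + 0.121 + 0.054 + 0.124 = 0.345; P(Cohort=C3 | Grade=C) = 0.121/0.345 = 0.35072.
P(Grade=F) = 0.130 + 0.077 + 0.069 + 0.077 = 0.353; P(Cohort=C3 | Grade=F) = 0.077/0.353 = 0.21813.
Difference = 0.1326.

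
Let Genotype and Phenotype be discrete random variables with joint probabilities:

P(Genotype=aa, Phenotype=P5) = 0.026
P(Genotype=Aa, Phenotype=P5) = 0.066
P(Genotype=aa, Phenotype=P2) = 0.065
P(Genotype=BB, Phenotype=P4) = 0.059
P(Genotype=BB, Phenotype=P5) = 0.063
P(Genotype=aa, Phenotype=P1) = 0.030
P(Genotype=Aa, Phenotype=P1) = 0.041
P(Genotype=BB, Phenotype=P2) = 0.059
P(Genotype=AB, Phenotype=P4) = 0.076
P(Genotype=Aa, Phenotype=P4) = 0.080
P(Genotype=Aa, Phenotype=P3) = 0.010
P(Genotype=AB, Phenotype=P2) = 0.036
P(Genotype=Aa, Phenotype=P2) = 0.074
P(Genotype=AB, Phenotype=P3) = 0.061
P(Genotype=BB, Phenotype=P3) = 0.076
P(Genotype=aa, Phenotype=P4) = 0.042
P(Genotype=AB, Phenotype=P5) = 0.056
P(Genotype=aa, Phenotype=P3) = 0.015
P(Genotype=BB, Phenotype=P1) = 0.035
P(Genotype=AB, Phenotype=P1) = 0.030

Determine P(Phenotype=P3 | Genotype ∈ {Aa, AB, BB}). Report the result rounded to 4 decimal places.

P(Genotype=Aa) = 0.041 + 0.074 + 0.010 + 0.080 + 0.066 = 0.271.
P(Genotype=AB) = 0.030 + 0.036 + 0.061 + 0.076 + 0.056 = 0.259.
P(Genotype=BB) = 0.035 + 0.059 + 0.076 + 0.059 + 0.063 = 0.292.
P(Genotype ∈ {Aa, AB, BB}) = 0.271 + 0.259 + 0.292 = 0.822; P(Phenotype=P3, Genotype ∈ {Aa, AB, BB}) = 0.010 + 0.061 + 0.076 = 0.147.
P(Phenotype=P3 | Genotype ∈ {Aa, AB, BB}) = 0.147/0.822 = 0.1788.

0.1788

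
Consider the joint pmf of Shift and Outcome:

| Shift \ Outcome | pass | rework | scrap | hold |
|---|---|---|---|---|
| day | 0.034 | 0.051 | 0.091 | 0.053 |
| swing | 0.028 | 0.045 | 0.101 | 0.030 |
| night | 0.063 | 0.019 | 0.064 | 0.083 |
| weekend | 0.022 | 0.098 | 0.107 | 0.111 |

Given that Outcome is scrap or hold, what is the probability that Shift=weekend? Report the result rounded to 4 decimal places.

P(Outcome=scrap) = 0.091 + 0.101 + 0.064 + 0.107 = 0.363.
P(Outcome=hold) = 0.053 + 0.030 + 0.083 + 0.111 = 0.277.
P(Outcome ∈ {scrap, hold}) = 0.363 + 0.277 = 0.640; P(Shift=weekend, Outcome ∈ {scrap, hold}) = 0.107 + 0.111 = 0.218.
P(Shift=weekend | Outcome ∈ {scrap, hold}) = 0.218/0.640 = 0.3406.

0.3406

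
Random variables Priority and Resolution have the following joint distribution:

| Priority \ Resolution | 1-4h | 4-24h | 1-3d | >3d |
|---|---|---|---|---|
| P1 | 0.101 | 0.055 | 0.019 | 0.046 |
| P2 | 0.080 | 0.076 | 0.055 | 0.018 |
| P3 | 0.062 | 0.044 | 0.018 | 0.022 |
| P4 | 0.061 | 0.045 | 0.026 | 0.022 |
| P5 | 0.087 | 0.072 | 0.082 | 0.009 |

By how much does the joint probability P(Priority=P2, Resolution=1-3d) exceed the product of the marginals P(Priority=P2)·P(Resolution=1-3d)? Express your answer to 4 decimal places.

P(Priority=P2) = 0.080 + 0.076 + 0.055 + 0.018 = 0.229.
P(Resolution=1-3d) = 0.019 + 0.055 + 0.018 + 0.026 + 0.082 = 0.200.
P(Priority=P2, Resolution=1-3d) − P(Priority=P2)P(Resolution=1-3d) = 0.055 − 0.229×0.200 = 0.0092.

0.0092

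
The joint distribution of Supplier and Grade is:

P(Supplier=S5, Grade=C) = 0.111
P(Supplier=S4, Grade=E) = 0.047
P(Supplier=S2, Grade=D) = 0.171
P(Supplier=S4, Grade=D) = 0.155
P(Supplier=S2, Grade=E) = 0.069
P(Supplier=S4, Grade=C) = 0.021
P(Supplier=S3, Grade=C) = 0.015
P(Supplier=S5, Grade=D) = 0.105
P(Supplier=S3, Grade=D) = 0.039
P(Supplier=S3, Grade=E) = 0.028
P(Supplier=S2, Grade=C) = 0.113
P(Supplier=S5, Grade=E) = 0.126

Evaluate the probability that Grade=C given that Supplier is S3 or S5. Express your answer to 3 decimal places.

P(Supplier=S3) = 0.015 + 0.039 + 0.028 = 0.082.
P(Supplier=S5) = 0.111 + 0.105 + 0.126 = 0.342.
P(Supplier ∈ {S3, S5}) = 0.082 + 0.342 = 0.424; P(Grade=C, Supplier ∈ {S3, S5}) = 0.015 + 0.111 = 0.126.
P(Grade=C | Supplier ∈ {S3, S5}) = 0.126/0.424 = 0.297.

0.297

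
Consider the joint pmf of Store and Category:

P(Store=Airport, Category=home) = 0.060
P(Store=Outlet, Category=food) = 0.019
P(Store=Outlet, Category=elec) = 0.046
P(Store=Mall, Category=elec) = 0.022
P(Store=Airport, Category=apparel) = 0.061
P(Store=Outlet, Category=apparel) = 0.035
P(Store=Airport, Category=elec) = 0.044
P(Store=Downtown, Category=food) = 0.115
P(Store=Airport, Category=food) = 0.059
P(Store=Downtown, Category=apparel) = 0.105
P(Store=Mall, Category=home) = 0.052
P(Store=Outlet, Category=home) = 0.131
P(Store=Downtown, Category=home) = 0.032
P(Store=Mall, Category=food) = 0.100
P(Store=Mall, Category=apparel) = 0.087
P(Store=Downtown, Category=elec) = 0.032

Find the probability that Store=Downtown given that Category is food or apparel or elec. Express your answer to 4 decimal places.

0.3476

P(Category=food) = 0.115 + 0.100 + 0.059 + 0.019 = 0.293.
P(Category=apparel) = 0.105 + 0.087 + 0.061 + 0.035 = 0.288.
P(Category=elec) = 0.032 + 0.022 + 0.044 + 0.046 = 0.144.
P(Category ∈ {food, apparel, elec}) = 0.293 + 0.288 + 0.144 = 0.725; P(Store=Downtown, Category ∈ {food, apparel, elec}) = 0.115 + 0.105 + 0.032 = 0.252.
P(Store=Downtown | Category ∈ {food, apparel, elec}) = 0.252/0.725 = 0.3476.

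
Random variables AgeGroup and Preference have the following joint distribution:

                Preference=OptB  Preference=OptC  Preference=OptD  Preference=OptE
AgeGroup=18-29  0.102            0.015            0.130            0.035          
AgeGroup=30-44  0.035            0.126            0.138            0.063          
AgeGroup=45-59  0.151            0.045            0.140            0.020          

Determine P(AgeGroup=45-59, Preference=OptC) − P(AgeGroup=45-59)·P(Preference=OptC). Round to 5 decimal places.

P(AgeGroup=45-59) = 0.151 + 0.045 + 0.140 + 0.020 = 0.356.
P(Preference=OptC) = 0.015 + 0.126 + 0.045 = 0.186.
P(AgeGroup=45-59, Preference=OptC) − P(AgeGroup=45-59)P(Preference=OptC) = 0.045 − 0.356×0.186 = -0.02122.

-0.02122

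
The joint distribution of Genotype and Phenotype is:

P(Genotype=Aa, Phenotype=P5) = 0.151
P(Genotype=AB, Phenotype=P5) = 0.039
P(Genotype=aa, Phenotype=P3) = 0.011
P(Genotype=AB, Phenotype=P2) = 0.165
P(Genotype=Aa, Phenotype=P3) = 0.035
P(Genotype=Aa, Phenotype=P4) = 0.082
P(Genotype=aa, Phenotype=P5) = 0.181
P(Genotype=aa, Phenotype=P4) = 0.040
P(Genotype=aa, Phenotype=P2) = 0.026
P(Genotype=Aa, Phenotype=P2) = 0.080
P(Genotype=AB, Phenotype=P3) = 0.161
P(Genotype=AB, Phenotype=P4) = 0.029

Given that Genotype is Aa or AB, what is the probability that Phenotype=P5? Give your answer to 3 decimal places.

0.256

P(Genotype=Aa) = 0.080 + 0.035 + 0.082 + 0.151 = 0.348.
P(Genotype=AB) = 0.165 + 0.161 + 0.029 + 0.039 = 0.394.
P(Genotype ∈ {Aa, AB}) = 0.348 + 0.394 = 0.742; P(Phenotype=P5, Genotype ∈ {Aa, AB}) = 0.151 + 0.039 = 0.190.
P(Phenotype=P5 | Genotype ∈ {Aa, AB}) = 0.190/0.742 = 0.256.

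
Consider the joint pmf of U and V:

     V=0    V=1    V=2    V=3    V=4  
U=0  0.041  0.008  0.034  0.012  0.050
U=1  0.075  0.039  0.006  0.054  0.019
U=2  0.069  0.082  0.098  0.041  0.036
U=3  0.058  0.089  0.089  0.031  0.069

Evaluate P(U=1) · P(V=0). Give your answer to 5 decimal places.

P(U=1) = 0.075 + 0.039 + 0.006 + 0.054 + 0.019 = 0.193.
P(V=0) = 0.041 + 0.075 + 0.069 + 0.058 = 0.243.
Product: 0.193 × 0.243 = 0.04690.

0.04690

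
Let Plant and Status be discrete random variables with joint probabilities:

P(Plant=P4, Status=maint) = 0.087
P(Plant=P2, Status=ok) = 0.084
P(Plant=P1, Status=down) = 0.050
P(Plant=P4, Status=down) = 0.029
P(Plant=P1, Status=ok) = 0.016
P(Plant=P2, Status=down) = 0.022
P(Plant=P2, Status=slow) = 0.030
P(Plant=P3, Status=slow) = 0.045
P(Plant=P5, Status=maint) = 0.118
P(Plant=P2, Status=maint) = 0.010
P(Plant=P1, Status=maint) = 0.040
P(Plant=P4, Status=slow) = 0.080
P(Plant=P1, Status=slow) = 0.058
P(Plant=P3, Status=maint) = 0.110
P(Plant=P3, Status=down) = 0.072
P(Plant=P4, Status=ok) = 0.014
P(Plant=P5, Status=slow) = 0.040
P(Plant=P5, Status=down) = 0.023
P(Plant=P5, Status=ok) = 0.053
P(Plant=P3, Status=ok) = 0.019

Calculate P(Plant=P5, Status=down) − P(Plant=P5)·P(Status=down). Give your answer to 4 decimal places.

-0.0229

P(Plant=P5) = 0.053 + 0.040 + 0.023 + 0.118 = 0.234.
P(Status=down) = 0.050 + 0.022 + 0.072 + 0.029 + 0.023 = 0.196.
P(Plant=P5, Status=down) − P(Plant=P5)P(Status=down) = 0.023 − 0.234×0.196 = -0.0229.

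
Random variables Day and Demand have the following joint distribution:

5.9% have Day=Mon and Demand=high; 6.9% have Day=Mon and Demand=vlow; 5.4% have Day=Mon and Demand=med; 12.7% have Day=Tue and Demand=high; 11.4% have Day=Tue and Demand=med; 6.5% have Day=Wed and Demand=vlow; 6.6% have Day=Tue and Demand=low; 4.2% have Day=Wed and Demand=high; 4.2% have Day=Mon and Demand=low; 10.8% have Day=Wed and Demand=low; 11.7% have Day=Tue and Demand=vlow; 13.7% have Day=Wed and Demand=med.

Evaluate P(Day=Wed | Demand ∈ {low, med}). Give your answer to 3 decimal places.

P(Demand=low) = 0.042 + 0.066 + 0.108 = 0.216.
P(Demand=med) = 0.054 + 0.114 + 0.137 = 0.305.
P(Demand ∈ {low, med}) = 0.216 + 0.305 = 0.521; P(Day=Wed, Demand ∈ {low, med}) = 0.108 + 0.137 = 0.245.
P(Day=Wed | Demand ∈ {low, med}) = 0.245/0.521 = 0.470.

0.470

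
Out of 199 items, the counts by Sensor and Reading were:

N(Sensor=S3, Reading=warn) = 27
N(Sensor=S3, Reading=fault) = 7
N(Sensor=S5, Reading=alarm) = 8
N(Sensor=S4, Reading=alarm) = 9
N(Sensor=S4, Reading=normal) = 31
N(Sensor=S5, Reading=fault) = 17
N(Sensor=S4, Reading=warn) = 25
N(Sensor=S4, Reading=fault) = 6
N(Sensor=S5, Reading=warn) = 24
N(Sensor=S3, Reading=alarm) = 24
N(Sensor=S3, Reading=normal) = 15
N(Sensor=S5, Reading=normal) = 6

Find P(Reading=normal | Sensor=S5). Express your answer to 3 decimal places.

Total with Sensor=S5: 6 + 24 + 8 + 17 = 55.
P(Reading=normal | Sensor=S5) = 6/55 = 0.109.

0.109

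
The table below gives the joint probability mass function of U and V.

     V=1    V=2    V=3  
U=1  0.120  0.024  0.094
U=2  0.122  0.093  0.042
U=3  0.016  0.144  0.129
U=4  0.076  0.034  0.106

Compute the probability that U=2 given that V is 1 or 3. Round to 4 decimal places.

P(V=1) = 0.120 + 0.122 + 0.016 + 0.076 = 0.334.
P(V=3) = 0.094 + 0.042 + 0.129 + 0.106 = 0.371.
P(V ∈ {1, 3}) = 0.334 + 0.371 = 0.705; P(U=2, V ∈ {1, 3}) = 0.122 + 0.042 = 0.164.
P(U=2 | V ∈ {1, 3}) = 0.164/0.705 = 0.2326.

0.2326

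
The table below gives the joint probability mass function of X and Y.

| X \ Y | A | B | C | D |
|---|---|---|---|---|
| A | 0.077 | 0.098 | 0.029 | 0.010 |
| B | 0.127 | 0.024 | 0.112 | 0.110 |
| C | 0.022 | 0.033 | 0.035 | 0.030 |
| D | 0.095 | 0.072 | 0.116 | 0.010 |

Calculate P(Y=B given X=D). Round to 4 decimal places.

P(X=D) = 0.095 + 0.072 + 0.116 + 0.010 = 0.293.
P(Y=B | X=D) = 0.072/0.293 = 0.2457.

0.2457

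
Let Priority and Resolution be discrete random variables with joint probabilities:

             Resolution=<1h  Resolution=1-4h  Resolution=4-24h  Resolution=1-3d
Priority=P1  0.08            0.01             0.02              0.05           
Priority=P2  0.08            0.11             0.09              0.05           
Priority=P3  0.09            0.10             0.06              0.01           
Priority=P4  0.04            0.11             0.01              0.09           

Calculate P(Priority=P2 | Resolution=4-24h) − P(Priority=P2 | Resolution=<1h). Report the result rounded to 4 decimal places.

P(Resolution=4-24h) = 0.02 + 0.09 + 0.06 + 0.01 = 0.18; P(Priority=P2 | Resolution=4-24h) = 0.09/0.18 = 0.50000.
P(Resolution=<1h) = 0.08 + 0.08 + 0.09 + 0.04 = 0.29; P(Priority=P2 | Resolution=<1h) = 0.08/0.29 = 0.27586.
Difference = 0.2241.

0.2241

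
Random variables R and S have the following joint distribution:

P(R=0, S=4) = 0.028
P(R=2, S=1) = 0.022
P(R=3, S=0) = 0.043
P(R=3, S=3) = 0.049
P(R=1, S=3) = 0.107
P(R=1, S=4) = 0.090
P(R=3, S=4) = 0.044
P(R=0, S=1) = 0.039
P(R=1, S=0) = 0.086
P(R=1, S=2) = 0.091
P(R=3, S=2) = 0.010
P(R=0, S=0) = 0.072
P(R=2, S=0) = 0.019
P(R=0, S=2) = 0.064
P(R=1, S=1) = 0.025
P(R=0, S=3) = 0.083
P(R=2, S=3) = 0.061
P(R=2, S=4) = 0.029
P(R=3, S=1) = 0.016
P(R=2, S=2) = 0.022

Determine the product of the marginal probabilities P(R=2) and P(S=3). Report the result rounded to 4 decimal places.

0.0459

P(R=2) = 0.019 + 0.022 + 0.022 + 0.061 + 0.029 = 0.153.
P(S=3) = 0.083 + 0.107 + 0.061 + 0.049 = 0.300.
Product: 0.153 × 0.300 = 0.0459.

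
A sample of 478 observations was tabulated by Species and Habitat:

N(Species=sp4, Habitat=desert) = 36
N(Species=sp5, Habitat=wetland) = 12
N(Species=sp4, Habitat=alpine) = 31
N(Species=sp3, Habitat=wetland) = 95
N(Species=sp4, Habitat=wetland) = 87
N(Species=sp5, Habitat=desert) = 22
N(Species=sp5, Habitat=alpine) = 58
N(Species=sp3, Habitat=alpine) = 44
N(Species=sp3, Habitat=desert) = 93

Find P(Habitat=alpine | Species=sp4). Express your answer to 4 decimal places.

0.2013

Total with Species=sp4: 87 + 36 + 31 = 154.
P(Habitat=alpine | Species=sp4) = 31/154 = 0.2013.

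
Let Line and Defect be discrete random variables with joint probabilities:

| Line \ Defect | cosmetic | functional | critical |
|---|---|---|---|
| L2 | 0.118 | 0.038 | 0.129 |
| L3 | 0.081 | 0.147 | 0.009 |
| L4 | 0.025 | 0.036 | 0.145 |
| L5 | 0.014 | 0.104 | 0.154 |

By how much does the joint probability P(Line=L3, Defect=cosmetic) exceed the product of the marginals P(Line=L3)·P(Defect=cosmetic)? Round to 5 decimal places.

0.02459

P(Line=L3) = 0.081 + 0.147 + 0.009 = 0.237.
P(Defect=cosmetic) = 0.118 + 0.081 + 0.025 + 0.014 = 0.238.
P(Line=L3, Defect=cosmetic) − P(Line=L3)P(Defect=cosmetic) = 0.081 − 0.237×0.238 = 0.02459.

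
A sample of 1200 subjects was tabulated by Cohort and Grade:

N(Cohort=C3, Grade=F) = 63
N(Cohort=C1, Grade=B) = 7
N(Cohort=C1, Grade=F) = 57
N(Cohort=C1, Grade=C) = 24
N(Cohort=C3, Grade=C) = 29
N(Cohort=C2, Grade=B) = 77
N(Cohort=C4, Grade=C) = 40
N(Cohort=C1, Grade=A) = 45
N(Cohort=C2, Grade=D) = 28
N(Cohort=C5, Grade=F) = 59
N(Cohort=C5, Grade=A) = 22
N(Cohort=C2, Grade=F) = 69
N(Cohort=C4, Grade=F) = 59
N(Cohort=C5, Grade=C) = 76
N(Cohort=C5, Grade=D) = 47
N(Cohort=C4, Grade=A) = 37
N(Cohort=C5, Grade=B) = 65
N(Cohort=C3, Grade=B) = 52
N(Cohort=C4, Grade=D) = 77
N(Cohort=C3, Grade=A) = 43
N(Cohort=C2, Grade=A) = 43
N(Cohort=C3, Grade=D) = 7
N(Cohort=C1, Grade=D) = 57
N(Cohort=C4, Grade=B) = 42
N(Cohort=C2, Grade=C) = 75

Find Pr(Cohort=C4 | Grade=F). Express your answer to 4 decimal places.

0.1922

Total with Grade=F: 57 + 69 + 63 + 59 + 59 = 307.
P(Cohort=C4 | Grade=F) = 59/307 = 0.1922.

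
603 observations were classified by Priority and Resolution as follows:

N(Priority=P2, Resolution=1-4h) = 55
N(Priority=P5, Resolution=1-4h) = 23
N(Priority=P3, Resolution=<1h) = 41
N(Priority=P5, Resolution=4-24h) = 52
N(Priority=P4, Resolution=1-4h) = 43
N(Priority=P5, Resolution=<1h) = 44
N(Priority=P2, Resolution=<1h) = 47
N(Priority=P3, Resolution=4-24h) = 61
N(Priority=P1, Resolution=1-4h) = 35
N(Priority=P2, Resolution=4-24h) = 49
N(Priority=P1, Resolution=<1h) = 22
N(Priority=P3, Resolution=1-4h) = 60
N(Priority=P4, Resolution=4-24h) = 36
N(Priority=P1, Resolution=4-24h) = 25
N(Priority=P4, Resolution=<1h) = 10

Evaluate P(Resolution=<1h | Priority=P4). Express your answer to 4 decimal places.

0.1124

Total with Priority=P4: 10 + 43 + 36 = 89.
P(Resolution=<1h | Priority=P4) = 10/89 = 0.1124.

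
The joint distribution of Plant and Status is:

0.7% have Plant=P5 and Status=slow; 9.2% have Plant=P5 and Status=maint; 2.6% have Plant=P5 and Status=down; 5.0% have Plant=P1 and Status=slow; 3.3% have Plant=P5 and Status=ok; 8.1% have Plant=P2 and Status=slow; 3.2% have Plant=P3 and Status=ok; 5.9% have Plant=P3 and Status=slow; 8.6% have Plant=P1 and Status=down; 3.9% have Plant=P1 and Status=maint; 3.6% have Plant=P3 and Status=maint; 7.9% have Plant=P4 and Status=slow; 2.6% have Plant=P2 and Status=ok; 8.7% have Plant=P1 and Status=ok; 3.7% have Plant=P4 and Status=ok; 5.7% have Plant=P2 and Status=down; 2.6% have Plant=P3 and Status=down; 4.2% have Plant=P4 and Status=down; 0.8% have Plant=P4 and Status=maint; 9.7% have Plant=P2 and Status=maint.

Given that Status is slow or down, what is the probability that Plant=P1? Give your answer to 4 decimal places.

0.2651

P(Status=slow) = 0.050 + 0.081 + 0.059 + 0.079 + 0.007 = 0.276.
P(Status=down) = 0.086 + 0.057 + 0.026 + 0.042 + 0.026 = 0.237.
P(Status ∈ {slow, down}) = 0.276 + 0.237 = 0.513; P(Plant=P1, Status ∈ {slow, down}) = 0.050 + 0.086 = 0.136.
P(Plant=P1 | Status ∈ {slow, down}) = 0.136/0.513 = 0.2651.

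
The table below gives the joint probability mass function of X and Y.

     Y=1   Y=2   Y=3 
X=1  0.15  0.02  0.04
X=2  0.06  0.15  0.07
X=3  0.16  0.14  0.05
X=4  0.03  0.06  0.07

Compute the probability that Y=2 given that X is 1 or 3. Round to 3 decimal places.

0.286

P(X=1) = 0.15 + 0.02 + 0.04 = 0.21.
P(X=3) = 0.16 + 0.14 + 0.05 = 0.35.
P(X ∈ {1, 3}) = 0.21 + 0.35 = 0.56; P(Y=2, X ∈ {1, 3}) = 0.02 + 0.14 = 0.16.
P(Y=2 | X ∈ {1, 3}) = 0.16/0.56 = 0.286.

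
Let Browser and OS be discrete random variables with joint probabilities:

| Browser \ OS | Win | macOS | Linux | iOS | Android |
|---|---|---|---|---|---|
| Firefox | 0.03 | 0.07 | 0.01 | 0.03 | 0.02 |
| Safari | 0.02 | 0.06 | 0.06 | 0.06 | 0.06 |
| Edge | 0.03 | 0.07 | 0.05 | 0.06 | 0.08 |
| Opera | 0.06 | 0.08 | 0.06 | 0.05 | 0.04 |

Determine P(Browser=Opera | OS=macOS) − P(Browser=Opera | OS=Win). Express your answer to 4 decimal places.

-0.1429

P(OS=macOS) = 0.07 + 0.06 + 0.07 + 0.08 = 0.28; P(Browser=Opera | OS=macOS) = 0.08/0.28 = 0.28571.
P(OS=Win) = 0.03 + 0.02 + 0.03 + 0.06 = 0.14; P(Browser=Opera | OS=Win) = 0.06/0.14 = 0.42857.
Difference = -0.1429.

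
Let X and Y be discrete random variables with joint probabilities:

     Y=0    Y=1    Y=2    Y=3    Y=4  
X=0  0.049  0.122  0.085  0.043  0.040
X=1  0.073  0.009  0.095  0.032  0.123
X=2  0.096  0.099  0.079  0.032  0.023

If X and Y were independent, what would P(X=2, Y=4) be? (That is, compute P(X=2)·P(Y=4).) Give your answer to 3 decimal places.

0.061

P(X=2) = 0.096 + 0.099 + 0.079 + 0.032 + 0.023 = 0.329.
P(Y=4) = 0.040 + 0.123 + 0.023 = 0.186.
Product: 0.329 × 0.186 = 0.061.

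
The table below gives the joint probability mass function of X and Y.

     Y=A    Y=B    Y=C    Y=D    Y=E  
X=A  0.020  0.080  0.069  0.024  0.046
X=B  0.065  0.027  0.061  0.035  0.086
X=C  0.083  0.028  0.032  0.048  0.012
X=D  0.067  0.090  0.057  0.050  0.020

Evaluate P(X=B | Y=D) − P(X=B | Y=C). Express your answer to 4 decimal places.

-0.0556

P(Y=D) = 0.024 + 0.035 + 0.048 + 0.050 = 0.157; P(X=B | Y=D) = 0.035/0.157 = 0.22293.
P(Y=C) = 0.069 + 0.061 + 0.032 + 0.057 = 0.219; P(X=B | Y=C) = 0.061/0.219 = 0.27854.
Difference = -0.0556.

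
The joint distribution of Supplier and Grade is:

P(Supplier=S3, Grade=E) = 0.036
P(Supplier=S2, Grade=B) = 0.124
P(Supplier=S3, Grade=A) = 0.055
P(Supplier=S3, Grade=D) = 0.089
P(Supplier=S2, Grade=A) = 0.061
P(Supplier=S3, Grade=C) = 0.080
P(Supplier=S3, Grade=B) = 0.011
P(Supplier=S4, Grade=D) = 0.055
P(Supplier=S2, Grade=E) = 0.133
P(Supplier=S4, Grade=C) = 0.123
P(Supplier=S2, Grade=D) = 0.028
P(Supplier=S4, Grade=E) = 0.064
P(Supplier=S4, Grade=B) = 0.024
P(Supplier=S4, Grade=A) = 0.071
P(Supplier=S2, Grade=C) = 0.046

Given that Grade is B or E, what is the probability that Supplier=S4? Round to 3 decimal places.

P(Grade=B) = 0.124 + 0.011 + 0.024 = 0.159.
P(Grade=E) = 0.133 + 0.036 + 0.064 = 0.233.
P(Grade ∈ {B, E}) = 0.159 + 0.233 = 0.392; P(Supplier=S4, Grade ∈ {B, E}) = 0.024 + 0.064 = 0.088.
P(Supplier=S4 | Grade ∈ {B, E}) = 0.088/0.392 = 0.224.

0.224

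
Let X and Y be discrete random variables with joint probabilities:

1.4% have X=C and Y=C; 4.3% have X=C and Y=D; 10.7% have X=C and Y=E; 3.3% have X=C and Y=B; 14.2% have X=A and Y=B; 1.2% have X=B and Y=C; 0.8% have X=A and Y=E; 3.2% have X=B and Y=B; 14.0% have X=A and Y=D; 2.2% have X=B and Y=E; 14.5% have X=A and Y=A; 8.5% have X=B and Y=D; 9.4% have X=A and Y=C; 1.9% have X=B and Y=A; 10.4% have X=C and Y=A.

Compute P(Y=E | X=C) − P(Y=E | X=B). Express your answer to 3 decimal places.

0.226

P(X=C) = 0.104 + 0.033 + 0.014 + 0.043 + 0.107 = 0.301; P(Y=E | X=C) = 0.107/0.301 = 0.3555.
P(X=B) = 0.019 + 0.032 + 0.012 + 0.085 + 0.022 = 0.170; P(Y=E | X=B) = 0.022/0.170 = 0.1294.
Difference = 0.226.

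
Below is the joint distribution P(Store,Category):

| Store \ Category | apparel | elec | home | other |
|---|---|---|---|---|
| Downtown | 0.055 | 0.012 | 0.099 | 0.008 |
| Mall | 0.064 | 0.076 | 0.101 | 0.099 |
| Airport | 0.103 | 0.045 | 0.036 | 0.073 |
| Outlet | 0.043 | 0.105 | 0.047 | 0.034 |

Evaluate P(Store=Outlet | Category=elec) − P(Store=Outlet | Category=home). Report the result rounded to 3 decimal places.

P(Category=elec) = 0.012 + 0.076 + 0.045 + 0.105 = 0.238; P(Store=Outlet | Category=elec) = 0.105/0.238 = 0.4412.
P(Category=home) = 0.099 + 0.101 + 0.036 + 0.047 = 0.283; P(Store=Outlet | Category=home) = 0.047/0.283 = 0.1661.
Difference = 0.275.

0.275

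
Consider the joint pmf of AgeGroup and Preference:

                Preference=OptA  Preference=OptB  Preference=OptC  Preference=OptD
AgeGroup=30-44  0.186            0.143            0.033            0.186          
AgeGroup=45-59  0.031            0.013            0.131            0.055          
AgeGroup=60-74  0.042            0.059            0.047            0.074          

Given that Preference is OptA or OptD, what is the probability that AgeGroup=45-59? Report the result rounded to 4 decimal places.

P(Preference=OptA) = 0.186 + 0.031 + 0.042 = 0.259.
P(Preference=OptD) = 0.186 + 0.055 + 0.074 = 0.315.
P(Preference ∈ {OptA, OptD}) = 0.259 + 0.315 = 0.574; P(AgeGroup=45-59, Preference ∈ {OptA, OptD}) = 0.031 + 0.055 = 0.086.
P(AgeGroup=45-59 | Preference ∈ {OptA, OptD}) = 0.086/0.574 = 0.1498.

0.1498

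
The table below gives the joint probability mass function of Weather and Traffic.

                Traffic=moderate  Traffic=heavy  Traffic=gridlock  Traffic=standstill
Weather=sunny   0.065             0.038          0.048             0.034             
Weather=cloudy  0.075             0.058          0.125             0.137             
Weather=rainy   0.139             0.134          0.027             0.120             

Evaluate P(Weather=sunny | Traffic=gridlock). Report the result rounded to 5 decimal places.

0.24000

P(Traffic=gridlock) = 0.048 + 0.125 + 0.027 = 0.200.
P(Weather=sunny | Traffic=gridlock) = 0.048/0.200 = 0.24000.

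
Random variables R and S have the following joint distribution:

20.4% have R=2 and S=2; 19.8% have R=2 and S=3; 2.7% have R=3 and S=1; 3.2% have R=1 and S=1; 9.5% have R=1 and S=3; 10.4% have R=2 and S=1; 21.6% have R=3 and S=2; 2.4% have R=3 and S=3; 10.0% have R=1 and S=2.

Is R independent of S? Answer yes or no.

P(R=3) = 0.267 and P(S=2) = 0.520, so their product is 0.13884, but P(R=3, S=2) = 0.216. Since these differ, R and S are not independent.

no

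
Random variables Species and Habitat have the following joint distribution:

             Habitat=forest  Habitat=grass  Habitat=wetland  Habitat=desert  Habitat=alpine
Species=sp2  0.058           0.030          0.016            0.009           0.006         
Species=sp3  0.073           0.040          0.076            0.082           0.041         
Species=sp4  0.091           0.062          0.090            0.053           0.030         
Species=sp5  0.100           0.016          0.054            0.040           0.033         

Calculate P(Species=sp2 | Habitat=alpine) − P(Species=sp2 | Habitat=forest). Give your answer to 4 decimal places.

P(Habitat=alpine) = 0.006 + 0.041 + 0.030 + 0.033 = 0.110; P(Species=sp2 | Habitat=alpine) = 0.006/0.110 = 0.05455.
P(Habitat=forest) = 0.058 + 0.073 + 0.091 + 0.100 = 0.322; P(Species=sp2 | Habitat=forest) = 0.058/0.322 = 0.18012.
Difference = -0.1256.

-0.1256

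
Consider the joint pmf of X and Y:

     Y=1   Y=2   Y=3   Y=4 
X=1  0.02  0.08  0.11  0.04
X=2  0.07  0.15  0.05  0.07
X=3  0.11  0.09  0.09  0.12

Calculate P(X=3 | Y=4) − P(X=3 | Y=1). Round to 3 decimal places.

-0.028

P(Y=4) = 0.04 + 0.07 + 0.12 = 0.23; P(X=3 | Y=4) = 0.12/0.23 = 0.5217.
P(Y=1) = 0.02 + 0.07 + 0.11 = 0.20; P(X=3 | Y=1) = 0.11/0.20 = 0.5500.
Difference = -0.028.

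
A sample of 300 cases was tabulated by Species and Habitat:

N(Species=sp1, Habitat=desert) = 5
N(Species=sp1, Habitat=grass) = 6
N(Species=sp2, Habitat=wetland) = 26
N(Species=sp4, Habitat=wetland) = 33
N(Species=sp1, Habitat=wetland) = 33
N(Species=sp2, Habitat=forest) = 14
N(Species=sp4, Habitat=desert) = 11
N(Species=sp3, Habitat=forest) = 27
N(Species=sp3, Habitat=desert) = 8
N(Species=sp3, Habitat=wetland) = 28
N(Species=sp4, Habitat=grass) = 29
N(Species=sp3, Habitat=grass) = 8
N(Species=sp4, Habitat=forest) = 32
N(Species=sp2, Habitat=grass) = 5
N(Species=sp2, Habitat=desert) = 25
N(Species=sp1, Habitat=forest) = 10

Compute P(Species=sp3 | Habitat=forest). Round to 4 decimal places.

Total with Habitat=forest: 10 + 14 + 27 + 32 = 83.
P(Species=sp3 | Habitat=forest) = 27/83 = 0.3253.

0.3253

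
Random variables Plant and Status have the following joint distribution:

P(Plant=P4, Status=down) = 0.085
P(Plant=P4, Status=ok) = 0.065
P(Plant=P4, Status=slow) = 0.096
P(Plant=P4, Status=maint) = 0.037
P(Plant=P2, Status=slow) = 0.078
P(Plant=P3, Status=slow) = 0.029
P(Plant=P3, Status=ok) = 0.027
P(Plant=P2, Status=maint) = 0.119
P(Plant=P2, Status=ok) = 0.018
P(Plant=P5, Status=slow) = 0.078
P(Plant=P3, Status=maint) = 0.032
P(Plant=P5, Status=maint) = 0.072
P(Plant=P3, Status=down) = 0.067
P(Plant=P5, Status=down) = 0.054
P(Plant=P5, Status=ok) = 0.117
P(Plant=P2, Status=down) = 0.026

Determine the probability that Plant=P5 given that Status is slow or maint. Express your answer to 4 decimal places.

0.2773

P(Status=slow) = 0.078 + 0.029 + 0.096 + 0.078 = 0.281.
P(Status=maint) = 0.119 + 0.032 + 0.037 + 0.072 = 0.260.
P(Status ∈ {slow, maint}) = 0.281 + 0.260 = 0.541; P(Plant=P5, Status ∈ {slow, maint}) = 0.078 + 0.072 = 0.150.
P(Plant=P5 | Status ∈ {slow, maint}) = 0.150/0.541 = 0.2773.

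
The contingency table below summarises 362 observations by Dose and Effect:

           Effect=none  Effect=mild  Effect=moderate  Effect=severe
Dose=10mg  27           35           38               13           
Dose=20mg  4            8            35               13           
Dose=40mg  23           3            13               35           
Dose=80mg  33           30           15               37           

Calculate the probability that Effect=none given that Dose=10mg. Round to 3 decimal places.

0.239

Total with Dose=10mg: 27 + 35 + 38 + 13 = 113.
P(Effect=none | Dose=10mg) = 27/113 = 0.239.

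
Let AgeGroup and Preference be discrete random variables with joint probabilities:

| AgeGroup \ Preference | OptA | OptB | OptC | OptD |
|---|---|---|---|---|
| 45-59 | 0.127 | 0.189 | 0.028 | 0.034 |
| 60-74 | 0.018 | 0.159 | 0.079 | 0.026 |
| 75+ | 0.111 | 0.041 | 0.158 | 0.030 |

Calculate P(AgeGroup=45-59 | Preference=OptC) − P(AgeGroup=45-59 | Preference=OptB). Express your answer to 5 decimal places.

P(Preference=OptC) = 0.028 + 0.079 + 0.158 = 0.265; P(AgeGroup=45-59 | Preference=OptC) = 0.028/0.265 = 0.105660.
P(Preference=OptB) = 0.189 + 0.159 + 0.041 = 0.389; P(AgeGroup=45-59 | Preference=OptB) = 0.189/0.389 = 0.485861.
Difference = -0.38020.

-0.38020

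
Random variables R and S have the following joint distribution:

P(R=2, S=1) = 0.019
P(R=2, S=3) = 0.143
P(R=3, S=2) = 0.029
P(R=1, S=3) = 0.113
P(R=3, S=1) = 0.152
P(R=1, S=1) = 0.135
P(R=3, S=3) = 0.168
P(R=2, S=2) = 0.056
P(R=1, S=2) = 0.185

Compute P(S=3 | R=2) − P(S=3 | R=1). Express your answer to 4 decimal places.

P(R=2) = 0.019 + 0.056 + 0.143 = 0.218; P(S=3 | R=2) = 0.143/0.218 = 0.65596.
P(R=1) = 0.135 + 0.185 + 0.113 = 0.433; P(S=3 | R=1) = 0.113/0.433 = 0.26097.
Difference = 0.3950.

0.3950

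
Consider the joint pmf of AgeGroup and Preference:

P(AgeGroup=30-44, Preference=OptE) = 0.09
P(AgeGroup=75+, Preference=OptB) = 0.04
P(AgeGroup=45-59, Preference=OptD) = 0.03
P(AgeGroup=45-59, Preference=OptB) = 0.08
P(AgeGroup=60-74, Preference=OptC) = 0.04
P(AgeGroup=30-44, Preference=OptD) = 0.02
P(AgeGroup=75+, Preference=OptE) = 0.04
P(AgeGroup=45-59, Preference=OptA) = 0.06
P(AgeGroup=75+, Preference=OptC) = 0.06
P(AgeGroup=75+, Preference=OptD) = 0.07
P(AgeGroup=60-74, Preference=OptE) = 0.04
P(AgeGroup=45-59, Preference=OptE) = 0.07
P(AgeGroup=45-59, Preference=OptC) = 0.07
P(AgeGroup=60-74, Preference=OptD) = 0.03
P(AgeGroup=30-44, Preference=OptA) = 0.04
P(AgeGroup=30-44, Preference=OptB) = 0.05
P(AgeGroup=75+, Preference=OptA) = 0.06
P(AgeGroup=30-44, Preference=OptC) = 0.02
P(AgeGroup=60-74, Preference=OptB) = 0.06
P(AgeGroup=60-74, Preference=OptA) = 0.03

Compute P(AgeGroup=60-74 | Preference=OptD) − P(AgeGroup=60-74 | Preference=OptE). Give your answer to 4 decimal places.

P(Preference=OptD) = 0.02 + 0.03 + 0.03 + 0.07 = 0.15; P(AgeGroup=60-74 | Preference=OptD) = 0.03/0.15 = 0.20000.
P(Preference=OptE) = 0.09 + 0.07 + 0.04 + 0.04 = 0.24; P(AgeGroup=60-74 | Preference=OptE) = 0.04/0.24 = 0.16667.
Difference = 0.0333.

0.0333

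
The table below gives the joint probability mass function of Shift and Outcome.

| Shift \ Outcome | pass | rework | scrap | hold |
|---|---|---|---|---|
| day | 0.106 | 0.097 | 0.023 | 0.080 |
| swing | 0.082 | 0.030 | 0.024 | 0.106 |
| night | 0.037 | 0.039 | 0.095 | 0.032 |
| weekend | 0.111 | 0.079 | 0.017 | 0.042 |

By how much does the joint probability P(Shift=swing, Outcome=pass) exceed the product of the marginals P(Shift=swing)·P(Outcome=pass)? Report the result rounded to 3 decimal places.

0.001

P(Shift=swing) = 0.082 + 0.030 + 0.024 + 0.106 = 0.242.
P(Outcome=pass) = 0.106 + 0.082 + 0.037 + 0.111 = 0.336.
P(Shift=swing, Outcome=pass) − P(Shift=swing)P(Outcome=pass) = 0.082 − 0.242×0.336 = 0.001.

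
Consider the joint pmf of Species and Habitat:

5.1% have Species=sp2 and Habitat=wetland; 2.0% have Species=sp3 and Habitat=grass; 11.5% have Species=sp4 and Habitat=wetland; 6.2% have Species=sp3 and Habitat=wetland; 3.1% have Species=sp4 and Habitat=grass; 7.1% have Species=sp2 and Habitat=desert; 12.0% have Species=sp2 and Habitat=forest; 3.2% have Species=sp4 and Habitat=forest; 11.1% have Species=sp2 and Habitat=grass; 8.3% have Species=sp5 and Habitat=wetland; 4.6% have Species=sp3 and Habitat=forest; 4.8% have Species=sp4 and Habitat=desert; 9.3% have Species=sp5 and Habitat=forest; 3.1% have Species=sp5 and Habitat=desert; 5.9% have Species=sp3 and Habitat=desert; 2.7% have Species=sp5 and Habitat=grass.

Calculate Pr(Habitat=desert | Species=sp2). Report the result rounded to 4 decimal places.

P(Species=sp2) = 0.120 + 0.111 + 0.051 + 0.071 = 0.353.
P(Habitat=desert | Species=sp2) = 0.071/0.353 = 0.2011.

0.2011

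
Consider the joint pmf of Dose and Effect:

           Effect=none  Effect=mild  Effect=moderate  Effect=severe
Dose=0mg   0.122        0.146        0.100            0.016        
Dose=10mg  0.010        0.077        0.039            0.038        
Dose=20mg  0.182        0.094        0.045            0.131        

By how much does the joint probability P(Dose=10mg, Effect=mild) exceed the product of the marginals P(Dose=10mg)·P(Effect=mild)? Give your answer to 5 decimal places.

0.02501

P(Dose=10mg) = 0.010 + 0.077 + 0.039 + 0.038 = 0.164.
P(Effect=mild) = 0.146 + 0.077 + 0.094 = 0.317.
P(Dose=10mg, Effect=mild) − P(Dose=10mg)P(Effect=mild) = 0.077 − 0.164×0.317 = 0.02501.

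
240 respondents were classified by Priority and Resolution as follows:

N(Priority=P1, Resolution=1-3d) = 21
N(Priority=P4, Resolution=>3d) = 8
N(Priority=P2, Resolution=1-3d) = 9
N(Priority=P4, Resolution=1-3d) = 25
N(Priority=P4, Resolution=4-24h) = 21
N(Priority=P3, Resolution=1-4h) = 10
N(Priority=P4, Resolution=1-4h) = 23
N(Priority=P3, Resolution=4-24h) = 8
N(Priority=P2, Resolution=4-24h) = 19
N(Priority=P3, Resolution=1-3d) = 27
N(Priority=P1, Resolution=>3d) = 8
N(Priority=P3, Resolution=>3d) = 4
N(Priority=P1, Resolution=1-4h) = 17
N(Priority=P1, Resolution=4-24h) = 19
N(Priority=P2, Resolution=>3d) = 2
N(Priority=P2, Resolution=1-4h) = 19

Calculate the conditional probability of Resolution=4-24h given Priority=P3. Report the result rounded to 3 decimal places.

0.163

Total with Priority=P3: 10 + 8 + 27 + 4 = 49.
P(Resolution=4-24h | Priority=P3) = 8/49 = 0.163.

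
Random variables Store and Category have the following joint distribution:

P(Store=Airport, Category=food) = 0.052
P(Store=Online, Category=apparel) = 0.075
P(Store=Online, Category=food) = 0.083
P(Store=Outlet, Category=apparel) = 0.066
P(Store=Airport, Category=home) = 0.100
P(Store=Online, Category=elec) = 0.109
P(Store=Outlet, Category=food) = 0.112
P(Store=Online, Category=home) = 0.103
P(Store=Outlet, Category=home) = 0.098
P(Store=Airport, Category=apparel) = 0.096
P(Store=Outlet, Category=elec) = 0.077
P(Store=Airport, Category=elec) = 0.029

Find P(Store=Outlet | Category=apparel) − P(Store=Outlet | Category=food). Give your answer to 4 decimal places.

-0.1750

P(Category=apparel) = 0.096 + 0.066 + 0.075 = 0.237; P(Store=Outlet | Category=apparel) = 0.066/0.237 = 0.27848.
P(Category=food) = 0.052 + 0.112 + 0.083 = 0.247; P(Store=Outlet | Category=food) = 0.112/0.247 = 0.45344.
Difference = -0.1750.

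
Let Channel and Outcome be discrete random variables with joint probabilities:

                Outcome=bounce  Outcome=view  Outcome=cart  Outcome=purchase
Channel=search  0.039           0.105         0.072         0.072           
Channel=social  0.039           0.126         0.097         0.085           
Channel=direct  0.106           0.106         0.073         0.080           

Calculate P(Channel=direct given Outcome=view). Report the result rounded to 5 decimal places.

0.31454

P(Outcome=view) = 0.105 + 0.126 + 0.106 = 0.337.
P(Channel=direct | Outcome=view) = 0.106/0.337 = 0.31454.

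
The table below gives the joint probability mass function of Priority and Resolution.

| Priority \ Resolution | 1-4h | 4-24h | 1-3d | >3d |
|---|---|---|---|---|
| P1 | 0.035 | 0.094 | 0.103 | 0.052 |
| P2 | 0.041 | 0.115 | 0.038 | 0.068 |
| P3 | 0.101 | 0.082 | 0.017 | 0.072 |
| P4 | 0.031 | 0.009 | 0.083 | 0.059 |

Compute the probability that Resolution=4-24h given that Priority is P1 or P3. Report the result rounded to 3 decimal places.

P(Priority=P1) = 0.035 + 0.094 + 0.103 + 0.052 = 0.284.
P(Priority=P3) = 0.101 + 0.082 + 0.017 + 0.072 = 0.272.
P(Priority ∈ {P1, P3}) = 0.284 + 0.272 = 0.556; P(Resolution=4-24h, Priority ∈ {P1, P3}) = 0.094 + 0.082 = 0.176.
P(Resolution=4-24h | Priority ∈ {P1, P3}) = 0.176/0.556 = 0.317.

0.317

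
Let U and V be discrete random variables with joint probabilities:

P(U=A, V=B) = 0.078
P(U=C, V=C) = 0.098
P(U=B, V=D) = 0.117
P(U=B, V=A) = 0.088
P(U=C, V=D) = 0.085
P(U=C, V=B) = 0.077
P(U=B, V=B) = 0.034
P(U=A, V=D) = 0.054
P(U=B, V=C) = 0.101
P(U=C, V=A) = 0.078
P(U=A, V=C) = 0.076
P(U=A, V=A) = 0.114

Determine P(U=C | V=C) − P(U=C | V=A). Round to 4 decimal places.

P(V=C) = 0.076 + 0.101 + 0.098 = 0.275; P(U=C | V=C) = 0.098/0.275 = 0.35636.
P(V=A) = 0.114 + 0.088 + 0.078 = 0.280; P(U=C | V=A) = 0.078/0.280 = 0.27857.
Difference = 0.0778.

0.0778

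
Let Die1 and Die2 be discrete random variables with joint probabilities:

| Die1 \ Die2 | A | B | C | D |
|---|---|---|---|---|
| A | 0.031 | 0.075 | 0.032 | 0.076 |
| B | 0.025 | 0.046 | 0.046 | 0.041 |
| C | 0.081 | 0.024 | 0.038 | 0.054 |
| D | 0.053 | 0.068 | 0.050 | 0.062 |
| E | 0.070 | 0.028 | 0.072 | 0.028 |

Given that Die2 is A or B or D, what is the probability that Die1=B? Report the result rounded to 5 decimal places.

P(Die2=A) = 0.031 + 0.025 + 0.081 + 0.053 + 0.070 = 0.260.
P(Die2=B) = 0.075 + 0.046 + 0.024 + 0.068 + 0.028 = 0.241.
P(Die2=D) = 0.076 + 0.041 + 0.054 + 0.062 + 0.028 = 0.261.
P(Die2 ∈ {A, B, D}) = 0.260 + 0.241 + 0.261 = 0.762; P(Die1=B, Die2 ∈ {A, B, D}) = 0.025 + 0.046 + 0.041 = 0.112.
P(Die1=B | Die2 ∈ {A, B, D}) = 0.112/0.762 = 0.14698.

0.14698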